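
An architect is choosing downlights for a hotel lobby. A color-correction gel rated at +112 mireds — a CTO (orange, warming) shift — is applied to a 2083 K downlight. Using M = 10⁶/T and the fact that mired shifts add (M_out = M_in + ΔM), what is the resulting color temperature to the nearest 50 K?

1700 K

M_in = 10⁶/2083 = 480.08 mireds.
M_out = 480.08 + (+112) = 592.08 mireds.
T_out = 10⁶/592.08 = 1689.0 K → 1700 K.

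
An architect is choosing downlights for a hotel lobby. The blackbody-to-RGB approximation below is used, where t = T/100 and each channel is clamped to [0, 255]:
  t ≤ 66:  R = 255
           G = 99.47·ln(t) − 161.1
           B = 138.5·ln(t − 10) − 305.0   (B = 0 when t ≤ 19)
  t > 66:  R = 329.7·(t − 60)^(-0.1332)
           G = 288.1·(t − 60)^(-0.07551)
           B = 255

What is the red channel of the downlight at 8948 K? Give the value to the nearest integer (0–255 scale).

t = 8948/100 = 89.48; the t > 66 branch applies.
R = 329.7·(89.48 − 60)^(-0.1332) = 329.7·29.48^(-0.1332) = 329.7·0.63718 = 210.077.
Rounded: 210.

210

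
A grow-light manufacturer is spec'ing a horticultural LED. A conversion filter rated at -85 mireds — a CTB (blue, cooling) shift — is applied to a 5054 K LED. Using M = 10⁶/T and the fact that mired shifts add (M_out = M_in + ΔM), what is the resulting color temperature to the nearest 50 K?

M_in = 10⁶/5054 = 197.86 mireds.
M_out = 197.86 + (-85) = 112.86 mireds.
T_out = 10⁶/112.86 = 8860.3 K → 8850 K.

8850 K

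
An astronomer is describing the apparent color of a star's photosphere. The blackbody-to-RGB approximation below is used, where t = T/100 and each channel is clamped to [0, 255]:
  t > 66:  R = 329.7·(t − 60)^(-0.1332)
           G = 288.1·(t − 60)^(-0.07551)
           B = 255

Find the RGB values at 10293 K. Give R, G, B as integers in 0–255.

t = 10293/100 = 102.93; the t > 66 branch applies.
R = 329.7·(102.93 − 60)^(-0.1332) = 329.7·42.93^(-0.1332) = 329.7·0.60606 = 199.818.
G = 288.1·(102.93 − 60)^(-0.07551) = 288.1·42.93^(-0.07551) = 288.1·0.75285 = 216.897.
B = 255 by definition for t > 66.
Rounded: (200, 217, 255).

R=200, G=217, B=255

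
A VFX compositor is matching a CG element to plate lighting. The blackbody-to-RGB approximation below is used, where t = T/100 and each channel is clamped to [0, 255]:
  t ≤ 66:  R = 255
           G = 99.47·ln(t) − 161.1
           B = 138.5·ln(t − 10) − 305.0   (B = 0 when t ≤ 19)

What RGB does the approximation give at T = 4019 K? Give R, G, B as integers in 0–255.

t = 4019/100 = 40.19; the t ≤ 66 branch applies.
R = 255 by definition for t ≤ 66.
G = 99.47·ln 40.19 − 161.1 = 99.47·3.6936 − 161.1 = 206.304.
B = 138.5·ln(40.19 − 10) − 305.0 = 138.5·ln 30.19 − 305.0 = 138.5·3.4075 − 305.0 = 166.940.
Rounded: (255, 206, 167).

R=255, G=206, B=167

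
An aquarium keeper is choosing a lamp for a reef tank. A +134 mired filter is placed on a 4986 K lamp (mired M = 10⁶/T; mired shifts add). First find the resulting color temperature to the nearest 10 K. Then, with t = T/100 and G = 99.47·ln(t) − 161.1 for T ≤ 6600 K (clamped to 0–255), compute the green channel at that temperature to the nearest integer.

177

M_in = 10⁶/4986 = 200.56; M_out = 200.56 + (+134) = 334.56.
T_out = 10⁶/334.56 = 2989.0 K → 2990 K; t = 29.9.
G = 99.47·ln 29.9 − 161.1 = 99.47·3.3979 − 161.1 = 176.885.
Rounded: 177.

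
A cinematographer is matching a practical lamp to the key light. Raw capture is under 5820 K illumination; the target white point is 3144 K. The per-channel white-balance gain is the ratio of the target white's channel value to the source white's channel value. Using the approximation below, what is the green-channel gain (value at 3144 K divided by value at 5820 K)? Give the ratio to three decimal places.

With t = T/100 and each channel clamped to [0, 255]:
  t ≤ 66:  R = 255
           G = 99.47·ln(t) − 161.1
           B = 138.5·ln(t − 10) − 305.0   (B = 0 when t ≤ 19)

At 5820 K (t = 58.2):
  G = 99.47·ln 58.2 − 161.1 = 99.47·4.0639 − 161.1 = 243.135.
At 3144 K (t = 31.44):
  G = 99.47·ln 31.44 − 161.1 = 99.47·3.4481 − 161.1 = 181.881.
Gain = 181.881 / 243.135 = 0.7481 → 0.748.

0.748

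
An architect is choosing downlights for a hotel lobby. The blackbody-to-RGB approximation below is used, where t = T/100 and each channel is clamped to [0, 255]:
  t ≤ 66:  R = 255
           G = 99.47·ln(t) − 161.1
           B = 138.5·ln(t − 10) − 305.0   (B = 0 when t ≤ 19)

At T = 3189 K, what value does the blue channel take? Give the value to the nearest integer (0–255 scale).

122

t = 3189/100 = 31.89; the t ≤ 66 branch applies.
B = 138.5·ln(31.89 − 10) − 305.0 = 138.5·ln 21.89 − 305.0 = 138.5·3.0860 − 305.0 = 122.415.
Rounded: 122.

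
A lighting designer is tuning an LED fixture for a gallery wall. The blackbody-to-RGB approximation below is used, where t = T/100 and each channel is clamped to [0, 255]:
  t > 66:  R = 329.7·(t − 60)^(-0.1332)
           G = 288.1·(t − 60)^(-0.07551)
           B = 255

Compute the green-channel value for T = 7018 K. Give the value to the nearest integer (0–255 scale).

t = 7018/100 = 70.18; the t > 66 branch applies.
G = 288.1·(70.18 − 60)^(-0.07551) = 288.1·10.18^(-0.07551) = 288.1·0.83928 = 241.796.
Rounded: 242.

242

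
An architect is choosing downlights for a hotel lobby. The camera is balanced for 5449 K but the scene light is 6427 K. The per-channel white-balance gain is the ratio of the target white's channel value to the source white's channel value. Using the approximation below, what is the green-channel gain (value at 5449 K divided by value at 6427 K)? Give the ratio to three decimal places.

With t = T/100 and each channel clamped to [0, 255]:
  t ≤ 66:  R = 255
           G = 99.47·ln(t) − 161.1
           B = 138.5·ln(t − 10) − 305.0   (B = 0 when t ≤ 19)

0.935

At 6427 K (t = 64.27):
  G = 99.47·ln 64.27 − 161.1 = 99.47·4.1631 − 161.1 = 253.003.
At 5449 K (t = 54.49):
  G = 99.47·ln 54.49 − 161.1 = 99.47·3.9980 − 161.1 = 236.583.
Gain = 236.583 / 253.003 = 0.9351 → 0.935.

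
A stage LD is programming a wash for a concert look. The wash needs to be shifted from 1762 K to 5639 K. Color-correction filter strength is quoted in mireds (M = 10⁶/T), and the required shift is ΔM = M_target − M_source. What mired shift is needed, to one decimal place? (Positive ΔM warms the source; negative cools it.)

M_source = 10⁶/1762 = 567.537; M_target = 10⁶/5639 = 177.336.
ΔM = 177.336 − 567.537 = -390.200 → -390.2 mireds, a cooling shift.

-390.2 mireds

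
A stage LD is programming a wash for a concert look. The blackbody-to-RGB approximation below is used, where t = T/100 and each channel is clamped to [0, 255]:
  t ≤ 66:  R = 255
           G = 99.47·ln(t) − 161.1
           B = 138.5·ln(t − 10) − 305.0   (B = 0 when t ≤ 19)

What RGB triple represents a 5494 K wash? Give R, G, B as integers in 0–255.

t = 5494/100 = 54.94; the t ≤ 66 branch applies.
R = 255 by definition for t ≤ 66.
G = 99.47·ln 54.94 − 161.1 = 99.47·4.0062 − 161.1 = 237.401.
B = 138.5·ln(54.94 − 10) − 305.0 = 138.5·ln 44.94 − 305.0 = 138.5·3.8053 − 305.0 = 222.038.
Rounded: (255, 237, 222).

R=255, G=237, B=222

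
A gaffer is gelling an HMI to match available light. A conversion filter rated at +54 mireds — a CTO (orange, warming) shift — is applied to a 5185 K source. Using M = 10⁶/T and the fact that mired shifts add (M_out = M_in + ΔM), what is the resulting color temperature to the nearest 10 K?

4050 K

M_in = 10⁶/5185 = 192.86 mireds.
M_out = 192.86 + (+54) = 246.86 mireds.
T_out = 10⁶/246.86 = 4050.8 K → 4050 K.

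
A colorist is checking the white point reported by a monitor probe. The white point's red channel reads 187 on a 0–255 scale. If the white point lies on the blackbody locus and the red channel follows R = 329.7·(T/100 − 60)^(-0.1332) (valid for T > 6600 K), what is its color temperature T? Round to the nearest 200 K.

(t − 60)^(-0.1332) = 187/329.7 = 0.56718.
t − 60 = 0.56718^(1/-0.1332) = 0.56718^(-7.508) = 70.620, so t = 130.620.
T = 100·t = 13062 K → 13000 K to the nearest 200 K.

13000 K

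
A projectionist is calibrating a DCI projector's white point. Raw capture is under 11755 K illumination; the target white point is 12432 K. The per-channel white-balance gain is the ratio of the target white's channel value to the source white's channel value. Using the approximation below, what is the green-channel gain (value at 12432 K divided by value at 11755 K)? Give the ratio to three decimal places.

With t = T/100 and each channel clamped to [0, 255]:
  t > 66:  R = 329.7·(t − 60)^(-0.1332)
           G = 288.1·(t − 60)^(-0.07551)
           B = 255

At 11755 K (t = 117.55):
  G = 288.1·(117.55 − 60)^(-0.07551) = 288.1·57.55^(-0.07551) = 288.1·0.73637 = 212.150.
At 12432 K (t = 124.32):
  G = 288.1·(124.32 − 60)^(-0.07551) = 288.1·64.32^(-0.07551) = 288.1·0.73022 = 210.375.
Gain = 210.375 / 212.150 = 0.9916 → 0.992.

0.992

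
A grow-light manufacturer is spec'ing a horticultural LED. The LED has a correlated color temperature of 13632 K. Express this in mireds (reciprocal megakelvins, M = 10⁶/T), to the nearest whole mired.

73 mireds

M = 10⁶ / 13632 = 73.357 → 73 mireds.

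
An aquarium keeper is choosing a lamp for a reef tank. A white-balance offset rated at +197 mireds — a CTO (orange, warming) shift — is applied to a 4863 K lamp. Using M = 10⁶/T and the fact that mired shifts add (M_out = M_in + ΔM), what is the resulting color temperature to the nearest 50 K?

2500 K

M_in = 10⁶/4863 = 205.63 mireds.
M_out = 205.63 + (+197) = 402.63 mireds.
T_out = 10⁶/402.63 = 2483.6 K → 2500 K.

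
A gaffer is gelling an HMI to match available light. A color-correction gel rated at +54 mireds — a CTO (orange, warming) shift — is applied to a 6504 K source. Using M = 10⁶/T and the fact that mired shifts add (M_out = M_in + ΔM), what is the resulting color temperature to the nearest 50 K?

M_in = 10⁶/6504 = 153.75 mireds.
M_out = 153.75 + (+54) = 207.75 mireds.
T_out = 10⁶/207.75 = 4813.4 K → 4800 K.

4800 K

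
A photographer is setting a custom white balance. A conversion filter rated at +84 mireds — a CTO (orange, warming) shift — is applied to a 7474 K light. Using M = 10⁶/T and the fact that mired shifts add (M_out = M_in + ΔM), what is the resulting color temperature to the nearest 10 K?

M_in = 10⁶/7474 = 133.80 mireds.
M_out = 133.80 + (+84) = 217.80 mireds.
T_out = 10⁶/217.80 = 4591.4 K → 4590 K.

4590 K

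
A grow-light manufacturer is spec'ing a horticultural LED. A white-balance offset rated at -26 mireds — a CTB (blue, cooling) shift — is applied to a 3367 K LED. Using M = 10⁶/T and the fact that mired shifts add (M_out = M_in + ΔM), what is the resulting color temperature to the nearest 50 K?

M_in = 10⁶/3367 = 297.00 mireds.
M_out = 297.00 + (-26) = 271.00 mireds.
T_out = 10⁶/271.00 = 3690.0 K → 3700 K.

3700 K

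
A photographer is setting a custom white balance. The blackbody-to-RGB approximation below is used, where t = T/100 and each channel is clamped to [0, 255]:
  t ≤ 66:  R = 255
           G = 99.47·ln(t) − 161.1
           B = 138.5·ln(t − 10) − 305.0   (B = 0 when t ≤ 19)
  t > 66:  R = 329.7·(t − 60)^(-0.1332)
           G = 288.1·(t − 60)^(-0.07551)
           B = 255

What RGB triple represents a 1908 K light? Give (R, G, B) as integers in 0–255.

(255, 132, 1)

t = 1908/100 = 19.08; the t ≤ 66 branch applies.
R = 255 by definition for t ≤ 66.
G = 99.47·ln 19.08 − 161.1 = 99.47·2.9486 − 161.1 = 132.201.
B = 138.5·ln(19.08 − 10) − 305.0 = 138.5·ln 9.08 − 305.0 = 138.5·2.2061 − 305.0 = 0.541.
Rounded: (255, 132, 1).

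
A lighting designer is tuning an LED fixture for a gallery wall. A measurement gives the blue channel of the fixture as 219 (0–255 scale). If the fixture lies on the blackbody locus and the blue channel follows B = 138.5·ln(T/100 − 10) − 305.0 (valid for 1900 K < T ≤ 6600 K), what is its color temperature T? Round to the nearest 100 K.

ln(t − 10) = (219 + 305.0) / 138.5 = 3.7834.
t − 10 = e^3.7834 = 43.965, so t = 53.965.
T = 100·t = 5396 K → 5400 K to the nearest 100 K.

5400 K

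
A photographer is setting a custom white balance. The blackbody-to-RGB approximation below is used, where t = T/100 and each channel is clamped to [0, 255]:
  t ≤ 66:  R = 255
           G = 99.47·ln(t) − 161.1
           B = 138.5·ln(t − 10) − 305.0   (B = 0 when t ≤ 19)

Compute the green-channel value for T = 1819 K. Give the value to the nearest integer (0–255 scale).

127

t = 1819/100 = 18.19; the t ≤ 66 branch applies.
G = 99.47·ln 18.19 − 161.1 = 99.47·2.9009 − 161.1 = 127.450.
Rounded: 127.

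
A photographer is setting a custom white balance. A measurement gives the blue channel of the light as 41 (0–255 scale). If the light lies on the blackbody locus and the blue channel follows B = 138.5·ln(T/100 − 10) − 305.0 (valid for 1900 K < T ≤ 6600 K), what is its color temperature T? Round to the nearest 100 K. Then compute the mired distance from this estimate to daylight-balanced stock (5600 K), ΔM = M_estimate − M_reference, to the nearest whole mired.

ln(t − 10) = (41 + 305.0) / 138.5 = 2.4982.
t − 10 = e^2.4982 = 12.161, so t = 22.161.
T = 100·t = 2216 K → 2200 K to the nearest 100 K.
M_estimate = 10⁶/2200 = 454.55; M_reference = 10⁶/5600 = 178.57.
ΔM = 454.55 − 178.57 = 275.97 → +276 mireds.

+276 mireds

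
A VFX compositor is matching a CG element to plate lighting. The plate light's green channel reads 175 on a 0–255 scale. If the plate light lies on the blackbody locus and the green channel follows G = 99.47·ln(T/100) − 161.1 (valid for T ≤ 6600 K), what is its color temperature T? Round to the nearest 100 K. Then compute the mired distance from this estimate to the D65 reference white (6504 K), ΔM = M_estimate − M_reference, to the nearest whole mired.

ln t = (175 + 161.1) / 99.47 = 3.3789.
t = e^3.3789 = 29.339.
T = 100·t = 2934 K → 2900 K to the nearest 100 K.
M_estimate = 10⁶/2900 = 344.83; M_reference = 10⁶/6504 = 153.75.
ΔM = 344.83 − 153.75 = 191.08 → +191 mireds.

+191 mireds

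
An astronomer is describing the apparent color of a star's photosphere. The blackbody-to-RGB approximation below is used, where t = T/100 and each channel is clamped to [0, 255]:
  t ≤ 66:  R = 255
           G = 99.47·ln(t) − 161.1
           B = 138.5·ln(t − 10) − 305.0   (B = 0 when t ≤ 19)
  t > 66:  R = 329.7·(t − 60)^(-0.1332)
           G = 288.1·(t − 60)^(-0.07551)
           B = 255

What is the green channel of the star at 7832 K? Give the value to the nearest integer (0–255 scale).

t = 7832/100 = 78.32; the t > 66 branch applies.
G = 288.1·(78.32 − 60)^(-0.07551) = 288.1·18.32^(-0.07551) = 288.1·0.80285 = 231.302.
Rounded: 231.

231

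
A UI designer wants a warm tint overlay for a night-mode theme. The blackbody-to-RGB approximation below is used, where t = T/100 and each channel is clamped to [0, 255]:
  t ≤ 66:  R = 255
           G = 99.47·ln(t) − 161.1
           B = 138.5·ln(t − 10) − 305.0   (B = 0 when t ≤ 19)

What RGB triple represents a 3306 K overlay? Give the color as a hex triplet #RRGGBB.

#FFBB82

t = 3306/100 = 33.06; the t ≤ 66 branch applies.
R = 255 by definition for t ≤ 66.
G = 99.47·ln 33.06 − 161.1 = 99.47·3.4983 − 161.1 = 186.878.
B = 138.5·ln(33.06 − 10) − 305.0 = 138.5·ln 23.06 − 305.0 = 138.5·3.1381 − 305.0 = 129.627.
Rounded: (255, 187, 130).
In hex: #FFBB82.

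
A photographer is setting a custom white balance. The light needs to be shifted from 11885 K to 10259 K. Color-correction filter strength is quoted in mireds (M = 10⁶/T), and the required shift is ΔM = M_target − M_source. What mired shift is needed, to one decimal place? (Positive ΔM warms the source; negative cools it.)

+13.3 mireds

M_source = 10⁶/11885 = 84.140; M_target = 10⁶/10259 = 97.475.
ΔM = 97.475 − 84.140 = 13.336 → +13.3 mireds, a warming shift.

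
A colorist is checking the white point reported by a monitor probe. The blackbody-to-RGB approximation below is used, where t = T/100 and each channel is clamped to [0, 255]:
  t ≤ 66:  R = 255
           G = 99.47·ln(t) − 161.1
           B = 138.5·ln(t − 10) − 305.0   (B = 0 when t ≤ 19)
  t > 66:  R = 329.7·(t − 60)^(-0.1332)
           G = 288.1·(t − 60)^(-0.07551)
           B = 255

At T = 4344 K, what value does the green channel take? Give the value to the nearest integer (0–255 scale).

t = 4344/100 = 43.44; the t ≤ 66 branch applies.
G = 99.47·ln 43.44 − 161.1 = 99.47·3.7714 − 161.1 = 214.039.
Rounded: 214.

214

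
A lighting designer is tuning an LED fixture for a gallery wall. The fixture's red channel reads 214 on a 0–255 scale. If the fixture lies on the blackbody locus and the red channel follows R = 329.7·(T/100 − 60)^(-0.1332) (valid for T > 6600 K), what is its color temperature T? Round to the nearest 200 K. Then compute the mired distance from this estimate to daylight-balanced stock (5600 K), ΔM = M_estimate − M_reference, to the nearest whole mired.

(t − 60)^(-0.1332) = 214/329.7 = 0.64907.
t − 60 = 0.64907^(1/-0.1332) = 0.64907^(-7.508) = 25.657, so t = 85.657.
T = 100·t = 8566 K → 8600 K to the nearest 200 K.
M_estimate = 10⁶/8600 = 116.28; M_reference = 10⁶/5600 = 178.57.
ΔM = 116.28 − 178.57 = -62.29 → -62 mireds.

-62 mireds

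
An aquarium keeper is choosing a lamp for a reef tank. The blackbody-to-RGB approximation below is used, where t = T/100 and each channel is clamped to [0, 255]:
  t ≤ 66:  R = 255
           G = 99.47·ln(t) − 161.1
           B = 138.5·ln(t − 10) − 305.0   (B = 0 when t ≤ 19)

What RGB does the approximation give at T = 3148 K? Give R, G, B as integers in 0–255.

R=255, G=182, B=120

t = 3148/100 = 31.48; the t ≤ 66 branch applies.
R = 255 by definition for t ≤ 66.
G = 99.47·ln 31.48 − 161.1 = 99.47·3.4494 − 161.1 = 182.007.
B = 138.5·ln(31.48 − 10) − 305.0 = 138.5·ln 21.48 − 305.0 = 138.5·3.0671 − 305.0 = 119.796.
Rounded: (255, 182, 120).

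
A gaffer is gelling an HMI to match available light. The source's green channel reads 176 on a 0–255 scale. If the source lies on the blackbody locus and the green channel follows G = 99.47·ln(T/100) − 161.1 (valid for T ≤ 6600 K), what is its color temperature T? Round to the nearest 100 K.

3000 K

ln t = (176 + 161.1) / 99.47 = 3.3890.
t = e^3.3890 = 29.635.
T = 100·t = 2964 K → 3000 K to the nearest 100 K.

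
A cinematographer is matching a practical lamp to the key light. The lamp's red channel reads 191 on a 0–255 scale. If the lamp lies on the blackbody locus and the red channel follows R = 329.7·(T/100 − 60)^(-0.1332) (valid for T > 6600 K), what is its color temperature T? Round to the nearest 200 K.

12000 K

(t − 60)^(-0.1332) = 191/329.7 = 0.57931.
t − 60 = 0.57931^(1/-0.1332) = 0.57931^(-7.508) = 60.245, so t = 120.245.
T = 100·t = 12025 K → 12000 K to the nearest 200 K.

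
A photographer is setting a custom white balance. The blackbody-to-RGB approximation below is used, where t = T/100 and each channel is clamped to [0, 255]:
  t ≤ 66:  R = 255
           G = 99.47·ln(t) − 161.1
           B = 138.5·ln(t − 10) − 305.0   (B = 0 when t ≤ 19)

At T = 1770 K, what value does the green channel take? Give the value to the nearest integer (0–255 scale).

t = 1770/100 = 17.7; the t ≤ 66 branch applies.
G = 99.47·ln 17.7 − 161.1 = 99.47·2.8736 − 161.1 = 124.733.
Rounded: 125.

125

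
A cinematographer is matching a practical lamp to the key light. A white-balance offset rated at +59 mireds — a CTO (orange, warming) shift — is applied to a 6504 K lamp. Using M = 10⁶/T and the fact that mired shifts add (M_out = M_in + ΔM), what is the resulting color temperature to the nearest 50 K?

M_in = 10⁶/6504 = 153.75 mireds.
M_out = 153.75 + (+59) = 212.75 mireds.
T_out = 10⁶/212.75 = 4700.3 K → 4700 K.

4700 K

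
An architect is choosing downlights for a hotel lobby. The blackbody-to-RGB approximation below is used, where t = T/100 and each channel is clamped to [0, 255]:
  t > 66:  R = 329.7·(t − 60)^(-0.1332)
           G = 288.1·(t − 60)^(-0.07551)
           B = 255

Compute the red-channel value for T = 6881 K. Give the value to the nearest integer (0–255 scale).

t = 6881/100 = 68.81; the t > 66 branch applies.
R = 329.7·(68.81 − 60)^(-0.1332) = 329.7·8.81^(-0.1332) = 329.7·0.74839 = 246.745.
Rounded: 247.

247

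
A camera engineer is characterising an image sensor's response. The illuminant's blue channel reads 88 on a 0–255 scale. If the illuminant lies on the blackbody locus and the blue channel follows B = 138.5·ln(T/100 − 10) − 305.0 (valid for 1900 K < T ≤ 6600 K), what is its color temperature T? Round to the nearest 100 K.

2700 K

ln(t − 10) = (88 + 305.0) / 138.5 = 2.8375.
t − 10 = e^2.8375 = 17.074, so t = 27.074.
T = 100·t = 2707 K → 2700 K to the nearest 100 K.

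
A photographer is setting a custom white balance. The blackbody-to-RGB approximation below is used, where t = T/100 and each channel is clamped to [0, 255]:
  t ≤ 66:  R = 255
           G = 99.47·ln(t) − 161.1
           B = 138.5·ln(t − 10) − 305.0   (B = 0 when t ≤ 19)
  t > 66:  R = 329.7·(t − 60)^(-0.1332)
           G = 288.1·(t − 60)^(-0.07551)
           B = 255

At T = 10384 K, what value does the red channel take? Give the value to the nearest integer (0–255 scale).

199

t = 10384/100 = 103.84; the t > 66 branch applies.
R = 329.7·(103.84 − 60)^(-0.1332) = 329.7·43.84^(-0.1332) = 329.7·0.60437 = 199.261.
Rounded: 199.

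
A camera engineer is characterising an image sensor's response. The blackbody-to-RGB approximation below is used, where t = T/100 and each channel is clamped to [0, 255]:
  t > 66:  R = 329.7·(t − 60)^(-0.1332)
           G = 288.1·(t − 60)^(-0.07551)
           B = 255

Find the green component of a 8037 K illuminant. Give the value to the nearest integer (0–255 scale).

t = 8037/100 = 80.37; the t > 66 branch applies.
G = 288.1·(80.37 − 60)^(-0.07551) = 288.1·20.37^(-0.07551) = 288.1·0.79645 = 229.457.
Rounded: 229.

229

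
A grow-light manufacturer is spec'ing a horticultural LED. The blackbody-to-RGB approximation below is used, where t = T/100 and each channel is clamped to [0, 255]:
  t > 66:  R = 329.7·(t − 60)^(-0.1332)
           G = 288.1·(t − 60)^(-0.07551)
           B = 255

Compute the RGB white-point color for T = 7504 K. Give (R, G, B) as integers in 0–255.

t = 7504/100 = 75.04; the t > 66 branch applies.
R = 329.7·(75.04 − 60)^(-0.1332) = 329.7·15.04^(-0.1332) = 329.7·0.69693 = 229.779.
G = 288.1·(75.04 − 60)^(-0.07551) = 288.1·15.04^(-0.07551) = 288.1·0.81490 = 234.774.
B = 255 by definition for t > 66.
Rounded: (230, 235, 255).

(230, 235, 255)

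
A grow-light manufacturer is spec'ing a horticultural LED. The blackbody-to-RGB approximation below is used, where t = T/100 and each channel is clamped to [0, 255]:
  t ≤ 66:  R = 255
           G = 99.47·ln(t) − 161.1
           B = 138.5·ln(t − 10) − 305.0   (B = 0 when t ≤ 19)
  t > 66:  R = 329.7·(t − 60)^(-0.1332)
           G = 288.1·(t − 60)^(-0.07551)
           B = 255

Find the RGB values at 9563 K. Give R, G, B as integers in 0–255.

t = 9563/100 = 95.63; the t > 66 branch applies.
R = 329.7·(95.63 − 60)^(-0.1332) = 329.7·35.63^(-0.1332) = 329.7·0.62130 = 204.841.
G = 288.1·(95.63 − 60)^(-0.07551) = 288.1·35.63^(-0.07551) = 288.1·0.76352 = 219.971.
B = 255 by definition for t > 66.
Rounded: (205, 220, 255).

R=205, G=220, B=255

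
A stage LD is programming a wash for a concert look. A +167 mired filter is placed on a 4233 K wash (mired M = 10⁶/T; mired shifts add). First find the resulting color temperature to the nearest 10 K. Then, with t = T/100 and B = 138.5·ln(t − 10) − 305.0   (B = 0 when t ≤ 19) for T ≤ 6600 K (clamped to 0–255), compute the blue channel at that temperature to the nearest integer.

68

M_in = 10⁶/4233 = 236.24; M_out = 236.24 + (+167) = 403.24.
T_out = 10⁶/403.24 = 2479.9 K → 2480 K; t = 24.8.
B = 138.5·ln(24.8 − 10) − 305.0 = 138.5·ln 14.8 − 305.0 = 138.5·2.6946 − 305.0 = 68.206.
Rounded: 68.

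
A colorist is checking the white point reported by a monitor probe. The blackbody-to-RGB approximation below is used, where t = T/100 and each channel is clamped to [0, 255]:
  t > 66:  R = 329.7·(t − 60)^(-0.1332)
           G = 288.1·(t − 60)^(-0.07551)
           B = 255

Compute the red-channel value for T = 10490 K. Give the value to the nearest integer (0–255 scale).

199

t = 10490/100 = 104.9; the t > 66 branch applies.
R = 329.7·(104.9 − 60)^(-0.1332) = 329.7·44.9^(-0.1332) = 329.7·0.60245 = 198.628.
Rounded: 199.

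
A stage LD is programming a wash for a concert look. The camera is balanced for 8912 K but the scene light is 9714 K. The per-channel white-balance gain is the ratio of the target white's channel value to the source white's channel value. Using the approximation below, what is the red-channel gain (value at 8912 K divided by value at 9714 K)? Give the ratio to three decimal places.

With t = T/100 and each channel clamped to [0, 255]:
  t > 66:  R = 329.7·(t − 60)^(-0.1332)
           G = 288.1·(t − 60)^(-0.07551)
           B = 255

At 9714 K (t = 97.14):
  R = 329.7·(97.14 − 60)^(-0.1332) = 329.7·37.14^(-0.1332) = 329.7·0.61787 = 203.712.
At 8912 K (t = 89.12):
  R = 329.7·(89.12 − 60)^(-0.1332) = 329.7·29.12^(-0.1332) = 329.7·0.63822 = 210.421.
Gain = 210.421 / 203.712 = 1.0329 → 1.033.

1.033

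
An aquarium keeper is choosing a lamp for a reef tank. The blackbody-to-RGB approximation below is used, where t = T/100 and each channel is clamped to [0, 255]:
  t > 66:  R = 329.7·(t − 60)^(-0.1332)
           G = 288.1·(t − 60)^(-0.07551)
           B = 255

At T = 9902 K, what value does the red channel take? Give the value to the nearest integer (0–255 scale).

202

t = 9902/100 = 99.02; the t > 66 branch applies.
R = 329.7·(99.02 − 60)^(-0.1332) = 329.7·39.02^(-0.1332) = 329.7·0.61382 = 202.376.
Rounded: 202.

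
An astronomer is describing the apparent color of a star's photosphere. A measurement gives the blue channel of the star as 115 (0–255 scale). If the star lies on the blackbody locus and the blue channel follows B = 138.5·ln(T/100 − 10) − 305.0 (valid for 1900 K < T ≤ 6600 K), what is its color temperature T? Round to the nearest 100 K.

3100 K

ln(t − 10) = (115 + 305.0) / 138.5 = 3.0325.
t − 10 = e^3.0325 = 20.749, so t = 30.749.
T = 100·t = 3075 K → 3100 K to the nearest 100 K.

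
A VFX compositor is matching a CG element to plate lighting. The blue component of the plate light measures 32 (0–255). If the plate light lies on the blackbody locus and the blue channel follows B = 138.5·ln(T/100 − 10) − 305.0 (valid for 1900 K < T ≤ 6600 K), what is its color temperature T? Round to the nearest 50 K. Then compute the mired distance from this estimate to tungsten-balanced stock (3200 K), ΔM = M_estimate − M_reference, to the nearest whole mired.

ln(t − 10) = (32 + 305.0) / 138.5 = 2.4332.
t − 10 = e^2.4332 = 11.395, so t = 21.395.
T = 100·t = 2140 K → 2150 K to the nearest 50 K.
M_estimate = 10⁶/2150 = 465.12; M_reference = 10⁶/3200 = 312.50.
ΔM = 465.12 − 312.50 = 152.62 → +153 mireds.

+153 mireds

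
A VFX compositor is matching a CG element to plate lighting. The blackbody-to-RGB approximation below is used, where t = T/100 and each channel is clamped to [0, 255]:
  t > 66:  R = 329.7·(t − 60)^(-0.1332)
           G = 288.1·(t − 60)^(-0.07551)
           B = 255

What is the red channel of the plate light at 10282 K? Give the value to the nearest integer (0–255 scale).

200

t = 10282/100 = 102.82; the t > 66 branch applies.
R = 329.7·(102.82 − 60)^(-0.1332) = 329.7·42.82^(-0.1332) = 329.7·0.60627 = 199.887.
Rounded: 200.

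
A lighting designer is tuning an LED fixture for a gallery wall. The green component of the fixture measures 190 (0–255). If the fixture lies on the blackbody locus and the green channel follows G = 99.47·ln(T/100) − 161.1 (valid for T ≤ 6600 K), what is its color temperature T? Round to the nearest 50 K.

ln t = (190 + 161.1) / 99.47 = 3.5297.
t = e^3.5297 = 34.114.
T = 100·t = 3411 K → 3400 K to the nearest 50 K.

3400 K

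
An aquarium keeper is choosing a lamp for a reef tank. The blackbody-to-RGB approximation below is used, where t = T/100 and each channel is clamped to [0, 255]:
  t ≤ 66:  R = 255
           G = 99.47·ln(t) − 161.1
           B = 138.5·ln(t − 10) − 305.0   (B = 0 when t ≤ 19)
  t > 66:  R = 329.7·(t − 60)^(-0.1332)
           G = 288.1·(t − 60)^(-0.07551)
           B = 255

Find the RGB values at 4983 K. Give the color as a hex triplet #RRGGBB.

#FFE4CD

t = 4983/100 = 49.83; the t ≤ 66 branch applies.
R = 255 by definition for t ≤ 66.
G = 99.47·ln 49.83 − 161.1 = 99.47·3.9086 − 161.1 = 227.690.
B = 138.5·ln(49.83 − 10) − 305.0 = 138.5·ln 39.83 − 305.0 = 138.5·3.6846 − 305.0 = 205.320.
Rounded: (255, 228, 205).
In hex: #FFE4CD.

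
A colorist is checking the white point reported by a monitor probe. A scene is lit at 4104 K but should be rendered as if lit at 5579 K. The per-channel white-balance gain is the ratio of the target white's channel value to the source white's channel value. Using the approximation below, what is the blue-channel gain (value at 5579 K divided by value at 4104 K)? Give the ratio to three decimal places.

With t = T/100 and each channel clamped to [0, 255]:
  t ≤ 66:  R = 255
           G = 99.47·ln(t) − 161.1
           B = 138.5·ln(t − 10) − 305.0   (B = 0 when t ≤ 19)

At 4104 K (t = 41.04):
  B = 138.5·ln(41.04 − 10) − 305.0 = 138.5·ln 31.04 − 305.0 = 138.5·3.4353 − 305.0 = 170.786.
At 5579 K (t = 55.79):
  B = 138.5·ln(55.79 − 10) − 305.0 = 138.5·ln 45.79 − 305.0 = 138.5·3.8241 − 305.0 = 224.633.
Gain = 224.633 / 170.786 = 1.3153 → 1.315.

1.315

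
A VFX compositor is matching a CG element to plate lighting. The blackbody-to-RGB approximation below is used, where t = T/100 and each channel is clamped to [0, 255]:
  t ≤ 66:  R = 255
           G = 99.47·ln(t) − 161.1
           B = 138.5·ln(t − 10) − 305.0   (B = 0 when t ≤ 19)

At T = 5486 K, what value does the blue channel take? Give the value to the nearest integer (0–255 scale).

t = 5486/100 = 54.86; the t ≤ 66 branch applies.
B = 138.5·ln(54.86 − 10) − 305.0 = 138.5·ln 44.86 − 305.0 = 138.5·3.8035 − 305.0 = 221.791.
Rounded: 222.

222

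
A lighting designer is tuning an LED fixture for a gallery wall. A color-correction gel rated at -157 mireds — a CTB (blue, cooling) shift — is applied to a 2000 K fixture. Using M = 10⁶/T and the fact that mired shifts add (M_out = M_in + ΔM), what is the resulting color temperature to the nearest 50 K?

2900 K

M_in = 10⁶/2000 = 500.00 mireds.
M_out = 500.00 + (-157) = 343.00 mireds.
T_out = 10⁶/343.00 = 2915.5 K → 2900 K.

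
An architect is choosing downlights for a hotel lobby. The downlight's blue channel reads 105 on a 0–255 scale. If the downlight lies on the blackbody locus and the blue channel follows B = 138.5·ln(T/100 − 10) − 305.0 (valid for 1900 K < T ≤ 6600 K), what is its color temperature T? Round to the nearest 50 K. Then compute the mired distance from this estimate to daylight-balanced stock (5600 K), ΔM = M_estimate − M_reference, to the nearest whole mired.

+160 mireds

ln(t − 10) = (105 + 305.0) / 138.5 = 2.9603.
t − 10 = e^2.9603 = 19.304, so t = 29.304.
T = 100·t = 2930 K → 2950 K to the nearest 50 K.
M_estimate = 10⁶/2950 = 338.98; M_reference = 10⁶/5600 = 178.57.
ΔM = 338.98 − 178.57 = 160.41 → +160 mireds.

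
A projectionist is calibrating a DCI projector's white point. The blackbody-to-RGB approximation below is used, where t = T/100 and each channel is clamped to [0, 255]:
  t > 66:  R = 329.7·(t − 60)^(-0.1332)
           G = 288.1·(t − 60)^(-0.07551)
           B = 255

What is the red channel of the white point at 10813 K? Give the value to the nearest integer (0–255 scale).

197

t = 10813/100 = 108.13; the t > 66 branch applies.
R = 329.7·(108.13 − 60)^(-0.1332) = 329.7·48.13^(-0.1332) = 329.7·0.59690 = 196.798.
Rounded: 197.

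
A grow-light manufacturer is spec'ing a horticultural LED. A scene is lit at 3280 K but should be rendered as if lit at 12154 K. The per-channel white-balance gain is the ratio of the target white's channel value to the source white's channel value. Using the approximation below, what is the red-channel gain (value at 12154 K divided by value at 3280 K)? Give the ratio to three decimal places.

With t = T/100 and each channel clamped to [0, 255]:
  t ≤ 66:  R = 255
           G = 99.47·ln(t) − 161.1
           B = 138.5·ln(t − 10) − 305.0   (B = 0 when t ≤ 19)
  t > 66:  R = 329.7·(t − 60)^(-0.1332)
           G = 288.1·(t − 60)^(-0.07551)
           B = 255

At 3280 K (t = 32.8):
  R = 255 by definition for t ≤ 66.
At 12154 K (t = 121.54):
  R = 329.7·(121.54 − 60)^(-0.1332) = 329.7·61.54^(-0.1332) = 329.7·0.57768 = 190.460.
Gain = 190.460 / 255.000 = 0.7469 → 0.747.

0.747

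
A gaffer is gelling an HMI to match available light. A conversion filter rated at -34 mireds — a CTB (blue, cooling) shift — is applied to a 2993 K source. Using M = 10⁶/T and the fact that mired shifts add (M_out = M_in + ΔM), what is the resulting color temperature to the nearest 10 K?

3330 K

M_in = 10⁶/2993 = 334.11 mireds.
M_out = 334.11 + (-34) = 300.11 mireds.
T_out = 10⁶/300.11 = 3332.1 K → 3330 K.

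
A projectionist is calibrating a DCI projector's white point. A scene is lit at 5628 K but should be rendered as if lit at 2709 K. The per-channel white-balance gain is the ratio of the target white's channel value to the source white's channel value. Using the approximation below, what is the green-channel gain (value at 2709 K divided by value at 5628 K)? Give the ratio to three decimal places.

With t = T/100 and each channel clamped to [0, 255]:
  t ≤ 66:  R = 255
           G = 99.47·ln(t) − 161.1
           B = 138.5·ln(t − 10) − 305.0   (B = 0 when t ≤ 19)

At 5628 K (t = 56.28):
  G = 99.47·ln 56.28 − 161.1 = 99.47·4.0303 − 161.1 = 239.798.
At 2709 K (t = 27.09):
  G = 99.47·ln 27.09 − 161.1 = 99.47·3.2992 − 161.1 = 167.068.
Gain = 167.068 / 239.798 = 0.6967 → 0.697.

0.697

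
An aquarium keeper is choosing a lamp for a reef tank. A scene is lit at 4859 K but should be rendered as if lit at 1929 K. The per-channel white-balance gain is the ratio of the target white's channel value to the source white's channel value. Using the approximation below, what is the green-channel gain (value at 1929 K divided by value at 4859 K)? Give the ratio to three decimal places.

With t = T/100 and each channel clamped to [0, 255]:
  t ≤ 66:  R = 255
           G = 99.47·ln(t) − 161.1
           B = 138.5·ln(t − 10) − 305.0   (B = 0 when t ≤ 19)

0.592

At 4859 K (t = 48.59):
  G = 99.47·ln 48.59 − 161.1 = 99.47·3.8834 − 161.1 = 225.184.
At 1929 K (t = 19.29):
  G = 99.47·ln 19.29 − 161.1 = 99.47·2.9596 − 161.1 = 133.290.
Gain = 133.290 / 225.184 = 0.5919 → 0.592.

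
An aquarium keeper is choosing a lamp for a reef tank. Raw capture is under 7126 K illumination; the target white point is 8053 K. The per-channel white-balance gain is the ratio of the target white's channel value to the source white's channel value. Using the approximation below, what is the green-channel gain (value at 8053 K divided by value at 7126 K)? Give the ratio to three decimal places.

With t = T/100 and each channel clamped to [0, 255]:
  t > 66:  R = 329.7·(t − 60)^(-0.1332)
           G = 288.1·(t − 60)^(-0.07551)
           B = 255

At 7126 K (t = 71.26):
  G = 288.1·(71.26 − 60)^(-0.07551) = 288.1·11.26^(-0.07551) = 288.1·0.83291 = 239.962.
At 8053 K (t = 80.53):
  G = 288.1·(80.53 − 60)^(-0.07551) = 288.1·20.53^(-0.07551) = 288.1·0.79598 = 229.321.
Gain = 229.321 / 239.962 = 0.9557 → 0.956.

0.956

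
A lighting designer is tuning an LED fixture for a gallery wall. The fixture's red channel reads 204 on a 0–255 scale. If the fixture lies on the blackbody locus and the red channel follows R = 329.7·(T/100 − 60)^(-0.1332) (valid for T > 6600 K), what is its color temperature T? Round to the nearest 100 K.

(t − 60)^(-0.1332) = 204/329.7 = 0.61874.
t − 60 = 0.61874^(1/-0.1332) = 0.61874^(-7.508) = 36.748, so t = 96.748.
T = 100·t = 9675 K → 9700 K to the nearest 100 K.

9700 K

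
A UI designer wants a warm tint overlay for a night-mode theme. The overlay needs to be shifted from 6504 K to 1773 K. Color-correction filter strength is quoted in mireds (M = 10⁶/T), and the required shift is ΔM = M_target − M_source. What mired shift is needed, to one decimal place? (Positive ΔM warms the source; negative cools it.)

M_source = 10⁶/6504 = 153.752; M_target = 10⁶/1773 = 564.016.
ΔM = 564.016 − 153.752 = 410.264 → +410.3 mireds, a warming shift.

+410.3 mireds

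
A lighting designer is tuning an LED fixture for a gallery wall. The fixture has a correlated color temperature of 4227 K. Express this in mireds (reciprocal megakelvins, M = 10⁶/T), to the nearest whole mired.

237 mireds

M = 10⁶ / 4227 = 236.574 → 237 mireds.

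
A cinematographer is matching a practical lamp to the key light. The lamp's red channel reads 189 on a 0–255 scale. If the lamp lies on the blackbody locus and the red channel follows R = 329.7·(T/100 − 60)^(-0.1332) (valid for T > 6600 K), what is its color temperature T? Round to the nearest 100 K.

(t − 60)^(-0.1332) = 189/329.7 = 0.57325.
t − 60 = 0.57325^(1/-0.1332) = 0.57325^(-7.508) = 65.199, so t = 125.199.
T = 100·t = 12520 K → 12500 K to the nearest 100 K.

12500 K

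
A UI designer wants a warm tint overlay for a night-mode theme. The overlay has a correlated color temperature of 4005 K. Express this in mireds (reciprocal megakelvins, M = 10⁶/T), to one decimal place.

249.7 mireds

M = 10⁶ / 4005 = 249.688 → 249.7 mireds.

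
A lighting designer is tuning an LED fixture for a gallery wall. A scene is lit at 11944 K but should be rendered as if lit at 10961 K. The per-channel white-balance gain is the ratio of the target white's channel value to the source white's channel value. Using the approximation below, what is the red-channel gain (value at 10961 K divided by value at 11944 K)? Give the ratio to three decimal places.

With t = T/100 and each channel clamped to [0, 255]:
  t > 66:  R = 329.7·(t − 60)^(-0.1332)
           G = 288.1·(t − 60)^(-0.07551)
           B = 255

1.024

At 11944 K (t = 119.44):
  R = 329.7·(119.44 − 60)^(-0.1332) = 329.7·59.44^(-0.1332) = 329.7·0.58035 = 191.343.
At 10961 K (t = 109.61):
  R = 329.7·(109.61 − 60)^(-0.1332) = 329.7·49.61^(-0.1332) = 329.7·0.59450 = 196.006.
Gain = 196.006 / 191.343 = 1.0244 → 1.024.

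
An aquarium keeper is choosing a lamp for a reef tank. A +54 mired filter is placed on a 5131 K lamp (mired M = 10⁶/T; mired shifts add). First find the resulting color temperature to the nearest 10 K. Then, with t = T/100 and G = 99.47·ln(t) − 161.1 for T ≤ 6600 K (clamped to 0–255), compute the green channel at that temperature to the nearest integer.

M_in = 10⁶/5131 = 194.89; M_out = 194.89 + (+54) = 248.89.
T_out = 10⁶/248.89 = 4017.8 K → 4020 K; t = 40.2.
G = 99.47·ln 40.2 − 161.1 = 99.47·3.6939 − 161.1 = 206.329.
Rounded: 206.

206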